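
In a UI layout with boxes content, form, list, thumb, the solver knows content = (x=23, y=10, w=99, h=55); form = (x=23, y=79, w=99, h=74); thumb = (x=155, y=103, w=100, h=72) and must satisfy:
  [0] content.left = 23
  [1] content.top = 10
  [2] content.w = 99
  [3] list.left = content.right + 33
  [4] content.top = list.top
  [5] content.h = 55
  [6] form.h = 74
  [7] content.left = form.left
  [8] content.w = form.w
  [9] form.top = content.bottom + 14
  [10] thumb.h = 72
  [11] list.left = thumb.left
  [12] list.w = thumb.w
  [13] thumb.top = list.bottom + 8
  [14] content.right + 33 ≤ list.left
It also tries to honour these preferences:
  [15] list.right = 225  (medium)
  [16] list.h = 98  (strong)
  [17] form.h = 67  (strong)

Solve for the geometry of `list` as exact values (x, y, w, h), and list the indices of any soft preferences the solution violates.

1. list.x = 155  [list.left = content.right + 33]
2. list.y = 10  [content.top = list.top]
3. list.w = 100  [list.w = thumb.w]
4. list.h = 85  [thumb.top = list.bottom + 8]

list = (x=155, y=10, w=100, h=85)
violated soft preferences: 15, 16, 17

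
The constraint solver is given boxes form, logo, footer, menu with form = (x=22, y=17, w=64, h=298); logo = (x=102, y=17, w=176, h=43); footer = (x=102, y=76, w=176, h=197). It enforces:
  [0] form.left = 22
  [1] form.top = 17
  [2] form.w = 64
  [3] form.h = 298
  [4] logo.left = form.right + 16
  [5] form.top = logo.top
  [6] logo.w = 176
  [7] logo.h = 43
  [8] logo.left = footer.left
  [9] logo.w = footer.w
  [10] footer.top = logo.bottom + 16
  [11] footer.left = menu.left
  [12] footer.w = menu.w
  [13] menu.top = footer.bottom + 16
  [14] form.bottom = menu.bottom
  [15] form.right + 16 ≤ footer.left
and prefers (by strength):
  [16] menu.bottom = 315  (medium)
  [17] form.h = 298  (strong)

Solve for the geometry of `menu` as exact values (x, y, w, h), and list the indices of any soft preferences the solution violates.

menu = (x=102, y=289, w=176, h=26)
violated soft preferences: none

1. menu.x = 102  [footer.left = menu.left]
2. menu.w = 176  [footer.w = menu.w]
3. menu.y = 289  [menu.top = footer.bottom + 16]
4. menu.h = 26  [form.bottom = menu.bottom]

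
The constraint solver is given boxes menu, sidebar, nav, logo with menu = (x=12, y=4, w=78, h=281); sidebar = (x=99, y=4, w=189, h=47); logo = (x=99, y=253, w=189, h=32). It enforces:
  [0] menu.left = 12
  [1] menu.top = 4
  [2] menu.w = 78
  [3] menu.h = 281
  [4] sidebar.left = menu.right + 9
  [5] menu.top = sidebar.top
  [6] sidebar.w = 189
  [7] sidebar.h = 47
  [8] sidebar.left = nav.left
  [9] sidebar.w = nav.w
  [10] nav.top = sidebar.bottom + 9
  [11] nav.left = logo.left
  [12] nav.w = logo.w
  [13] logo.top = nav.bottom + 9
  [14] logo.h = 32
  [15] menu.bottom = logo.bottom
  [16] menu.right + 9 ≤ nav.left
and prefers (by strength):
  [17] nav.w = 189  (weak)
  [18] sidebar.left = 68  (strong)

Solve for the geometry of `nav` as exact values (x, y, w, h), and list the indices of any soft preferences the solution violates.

1. nav.x = 99  [sidebar.left = nav.left]
2. nav.w = 189  [sidebar.w = nav.w]
3. nav.y = 60  [nav.top = sidebar.bottom + 9]
4. nav.h = 184  [logo.top = nav.bottom + 9]

nav = (x=99, y=60, w=189, h=184)
violated soft preferences: 18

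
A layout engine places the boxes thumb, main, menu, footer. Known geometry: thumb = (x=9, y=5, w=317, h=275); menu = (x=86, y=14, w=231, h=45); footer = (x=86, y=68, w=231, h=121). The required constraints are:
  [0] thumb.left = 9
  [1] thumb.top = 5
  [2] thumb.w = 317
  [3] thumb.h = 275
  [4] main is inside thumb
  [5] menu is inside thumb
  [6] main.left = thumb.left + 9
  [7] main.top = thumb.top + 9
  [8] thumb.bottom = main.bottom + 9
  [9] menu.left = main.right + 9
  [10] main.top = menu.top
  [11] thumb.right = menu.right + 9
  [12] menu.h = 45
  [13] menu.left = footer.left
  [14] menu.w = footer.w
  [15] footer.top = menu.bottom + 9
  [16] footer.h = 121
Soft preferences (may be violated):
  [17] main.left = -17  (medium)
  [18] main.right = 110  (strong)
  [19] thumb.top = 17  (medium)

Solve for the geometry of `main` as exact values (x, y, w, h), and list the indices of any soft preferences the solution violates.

1. main.x = 18  [main.left = thumb.left + 9]
2. main.y = 14  [main.top = thumb.top + 9]
3. main.h = 257  [thumb.bottom = main.bottom + 9]
4. main.w = 59  [menu.left = main.right + 9]

main = (x=18, y=14, w=59, h=257)
violated soft preferences: 17, 18, 19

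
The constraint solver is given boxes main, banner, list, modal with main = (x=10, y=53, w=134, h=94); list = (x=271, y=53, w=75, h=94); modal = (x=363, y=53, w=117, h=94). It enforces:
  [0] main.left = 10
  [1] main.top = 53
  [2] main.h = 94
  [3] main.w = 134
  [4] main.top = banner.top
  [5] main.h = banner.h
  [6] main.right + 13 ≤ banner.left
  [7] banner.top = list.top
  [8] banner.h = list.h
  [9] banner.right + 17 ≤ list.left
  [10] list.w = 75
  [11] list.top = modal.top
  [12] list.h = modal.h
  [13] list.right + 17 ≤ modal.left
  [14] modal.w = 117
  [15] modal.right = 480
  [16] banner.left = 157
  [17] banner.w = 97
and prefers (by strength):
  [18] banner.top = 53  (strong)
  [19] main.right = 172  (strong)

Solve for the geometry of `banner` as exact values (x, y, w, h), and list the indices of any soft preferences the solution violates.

banner = (x=157, y=53, w=97, h=94)
violated soft preferences: 19

1. banner.y = 53  [main.top = banner.top]
2. banner.h = 94  [main.h = banner.h]
3. banner.x = 157  [banner.left = 157]
4. banner.w = 97  [banner.w = 97]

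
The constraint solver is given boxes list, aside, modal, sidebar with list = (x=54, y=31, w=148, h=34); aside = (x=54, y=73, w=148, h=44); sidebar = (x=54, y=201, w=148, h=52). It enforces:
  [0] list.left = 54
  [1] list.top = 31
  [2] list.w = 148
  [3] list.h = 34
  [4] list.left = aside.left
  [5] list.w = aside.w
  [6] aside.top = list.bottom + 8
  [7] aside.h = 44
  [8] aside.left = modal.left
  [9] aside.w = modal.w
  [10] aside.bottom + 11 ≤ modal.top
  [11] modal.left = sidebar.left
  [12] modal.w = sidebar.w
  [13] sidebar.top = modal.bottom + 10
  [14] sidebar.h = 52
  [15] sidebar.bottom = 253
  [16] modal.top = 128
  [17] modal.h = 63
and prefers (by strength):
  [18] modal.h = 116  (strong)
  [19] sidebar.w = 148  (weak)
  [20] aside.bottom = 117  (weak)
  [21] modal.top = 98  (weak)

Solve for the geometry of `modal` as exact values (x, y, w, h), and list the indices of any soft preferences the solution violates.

modal = (x=54, y=128, w=148, h=63)
violated soft preferences: 18, 21

1. modal.x = 54  [aside.left = modal.left]
2. modal.w = 148  [aside.w = modal.w]
3. modal.y = 128  [modal.top = 128]
4. modal.h = 63  [modal.h = 63]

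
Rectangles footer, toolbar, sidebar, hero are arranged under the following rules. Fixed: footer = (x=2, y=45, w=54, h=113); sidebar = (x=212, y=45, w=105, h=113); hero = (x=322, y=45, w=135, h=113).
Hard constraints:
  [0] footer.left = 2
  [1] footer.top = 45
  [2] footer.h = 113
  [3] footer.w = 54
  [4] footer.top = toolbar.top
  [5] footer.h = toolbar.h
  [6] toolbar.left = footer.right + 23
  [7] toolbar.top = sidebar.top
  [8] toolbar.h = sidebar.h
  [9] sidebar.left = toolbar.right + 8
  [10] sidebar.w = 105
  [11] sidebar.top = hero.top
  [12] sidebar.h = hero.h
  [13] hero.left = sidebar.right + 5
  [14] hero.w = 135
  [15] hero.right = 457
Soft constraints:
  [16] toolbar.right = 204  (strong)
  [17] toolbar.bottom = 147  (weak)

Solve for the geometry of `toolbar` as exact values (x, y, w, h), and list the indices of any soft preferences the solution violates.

1. toolbar.y = 45  [footer.top = toolbar.top]
2. toolbar.h = 113  [footer.h = toolbar.h]
3. toolbar.x = 79  [toolbar.left = footer.right + 23]
4. toolbar.w = 125  [sidebar.left = toolbar.right + 8]

toolbar = (x=79, y=45, w=125, h=113)
violated soft preferences: 17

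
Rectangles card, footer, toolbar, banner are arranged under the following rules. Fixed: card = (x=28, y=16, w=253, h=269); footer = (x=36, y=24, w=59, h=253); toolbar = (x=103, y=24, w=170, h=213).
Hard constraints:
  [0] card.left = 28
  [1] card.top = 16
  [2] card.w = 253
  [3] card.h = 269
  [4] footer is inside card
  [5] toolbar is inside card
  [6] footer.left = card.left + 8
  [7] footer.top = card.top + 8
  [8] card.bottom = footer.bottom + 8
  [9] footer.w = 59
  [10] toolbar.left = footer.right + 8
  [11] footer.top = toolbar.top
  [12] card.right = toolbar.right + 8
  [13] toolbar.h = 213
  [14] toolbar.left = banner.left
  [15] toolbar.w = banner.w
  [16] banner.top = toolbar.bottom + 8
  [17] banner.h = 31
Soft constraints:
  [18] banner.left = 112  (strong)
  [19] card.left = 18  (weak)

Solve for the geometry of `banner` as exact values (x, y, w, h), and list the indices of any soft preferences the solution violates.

banner = (x=103, y=245, w=170, h=31)
violated soft preferences: 18, 19

1. banner.x = 103  [toolbar.left = banner.left]
2. banner.w = 170  [toolbar.w = banner.w]
3. banner.y = 245  [banner.top = toolbar.bottom + 8]
4. banner.h = 31  [banner.h = 31]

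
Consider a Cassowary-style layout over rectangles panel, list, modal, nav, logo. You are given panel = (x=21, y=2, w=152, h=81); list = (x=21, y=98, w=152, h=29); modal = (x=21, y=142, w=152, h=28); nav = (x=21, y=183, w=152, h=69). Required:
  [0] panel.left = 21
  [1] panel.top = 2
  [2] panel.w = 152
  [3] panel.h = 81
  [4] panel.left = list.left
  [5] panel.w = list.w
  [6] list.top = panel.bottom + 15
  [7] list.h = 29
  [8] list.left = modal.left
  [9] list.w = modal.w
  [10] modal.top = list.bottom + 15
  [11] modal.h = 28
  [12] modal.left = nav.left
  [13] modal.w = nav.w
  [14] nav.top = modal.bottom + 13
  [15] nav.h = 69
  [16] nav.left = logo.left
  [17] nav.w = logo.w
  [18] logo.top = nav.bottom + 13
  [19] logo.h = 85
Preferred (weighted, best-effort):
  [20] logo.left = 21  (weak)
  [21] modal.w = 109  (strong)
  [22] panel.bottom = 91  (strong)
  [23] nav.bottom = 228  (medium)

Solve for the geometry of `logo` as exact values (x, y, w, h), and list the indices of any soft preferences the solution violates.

1. logo.x = 21  [nav.left = logo.left]
2. logo.w = 152  [nav.w = logo.w]
3. logo.y = 265  [logo.top = nav.bottom + 13]
4. logo.h = 85  [logo.h = 85]

logo = (x=21, y=265, w=152, h=85)
violated soft preferences: 21, 22, 23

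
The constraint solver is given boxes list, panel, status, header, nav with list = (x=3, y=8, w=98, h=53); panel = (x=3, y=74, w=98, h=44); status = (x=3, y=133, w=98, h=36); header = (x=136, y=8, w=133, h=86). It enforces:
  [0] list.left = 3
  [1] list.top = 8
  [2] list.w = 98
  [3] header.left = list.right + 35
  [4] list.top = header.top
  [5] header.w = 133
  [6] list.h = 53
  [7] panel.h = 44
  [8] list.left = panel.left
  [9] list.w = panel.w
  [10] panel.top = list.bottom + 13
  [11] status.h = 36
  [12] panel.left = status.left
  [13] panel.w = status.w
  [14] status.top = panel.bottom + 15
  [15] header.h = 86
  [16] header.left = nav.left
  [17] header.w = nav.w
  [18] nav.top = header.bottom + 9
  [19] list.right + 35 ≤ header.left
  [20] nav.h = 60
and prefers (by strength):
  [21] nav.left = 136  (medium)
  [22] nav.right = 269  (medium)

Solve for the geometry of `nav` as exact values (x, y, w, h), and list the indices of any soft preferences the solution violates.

nav = (x=136, y=103, w=133, h=60)
violated soft preferences: none

1. nav.x = 136  [header.left = nav.left]
2. nav.w = 133  [header.w = nav.w]
3. nav.y = 103  [nav.top = header.bottom + 9]
4. nav.h = 60  [nav.h = 60]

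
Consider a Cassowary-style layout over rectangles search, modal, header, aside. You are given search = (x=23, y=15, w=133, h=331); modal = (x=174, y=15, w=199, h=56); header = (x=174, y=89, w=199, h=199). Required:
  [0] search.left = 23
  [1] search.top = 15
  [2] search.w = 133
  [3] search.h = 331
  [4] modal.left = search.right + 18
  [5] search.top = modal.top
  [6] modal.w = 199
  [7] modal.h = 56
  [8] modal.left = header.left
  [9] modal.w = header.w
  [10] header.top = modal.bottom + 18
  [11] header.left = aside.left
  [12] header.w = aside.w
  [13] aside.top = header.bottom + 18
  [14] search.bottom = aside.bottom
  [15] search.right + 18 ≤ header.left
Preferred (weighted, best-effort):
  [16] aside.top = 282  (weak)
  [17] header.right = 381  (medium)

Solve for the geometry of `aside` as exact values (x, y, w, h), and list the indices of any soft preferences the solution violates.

aside = (x=174, y=306, w=199, h=40)
violated soft preferences: 16, 17

1. aside.x = 174  [header.left = aside.left]
2. aside.w = 199  [header.w = aside.w]
3. aside.y = 306  [aside.top = header.bottom + 18]
4. aside.h = 40  [search.bottom = aside.bottom]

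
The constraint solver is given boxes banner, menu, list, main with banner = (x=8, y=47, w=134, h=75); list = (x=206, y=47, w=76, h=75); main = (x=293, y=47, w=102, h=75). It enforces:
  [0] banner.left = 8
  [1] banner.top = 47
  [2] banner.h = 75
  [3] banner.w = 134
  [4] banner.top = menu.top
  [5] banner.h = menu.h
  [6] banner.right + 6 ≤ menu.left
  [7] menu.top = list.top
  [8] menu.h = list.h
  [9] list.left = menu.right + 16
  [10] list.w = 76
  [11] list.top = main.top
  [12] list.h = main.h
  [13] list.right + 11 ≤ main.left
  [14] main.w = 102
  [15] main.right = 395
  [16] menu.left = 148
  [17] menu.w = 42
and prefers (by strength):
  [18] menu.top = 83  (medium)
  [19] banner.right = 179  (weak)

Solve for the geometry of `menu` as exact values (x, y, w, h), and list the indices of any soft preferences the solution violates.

1. menu.y = 47  [banner.top = menu.top]
2. menu.h = 75  [banner.h = menu.h]
3. menu.x = 148  [menu.left = 148]
4. menu.w = 42  [menu.w = 42]

menu = (x=148, y=47, w=42, h=75)
violated soft preferences: 18, 19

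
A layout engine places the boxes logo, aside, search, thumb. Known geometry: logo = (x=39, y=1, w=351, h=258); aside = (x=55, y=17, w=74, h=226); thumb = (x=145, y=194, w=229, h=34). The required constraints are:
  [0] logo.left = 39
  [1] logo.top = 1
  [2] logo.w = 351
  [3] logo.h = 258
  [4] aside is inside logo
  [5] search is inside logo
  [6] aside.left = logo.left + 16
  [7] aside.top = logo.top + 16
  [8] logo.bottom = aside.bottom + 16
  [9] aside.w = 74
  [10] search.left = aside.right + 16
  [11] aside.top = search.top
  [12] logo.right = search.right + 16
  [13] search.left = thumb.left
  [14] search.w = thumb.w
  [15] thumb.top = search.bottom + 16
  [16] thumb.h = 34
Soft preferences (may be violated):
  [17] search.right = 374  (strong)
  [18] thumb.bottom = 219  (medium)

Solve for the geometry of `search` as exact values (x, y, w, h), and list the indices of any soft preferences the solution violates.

search = (x=145, y=17, w=229, h=161)
violated soft preferences: 18

1. search.x = 145  [search.left = aside.right + 16]
2. search.y = 17  [aside.top = search.top]
3. search.w = 229  [logo.right = search.right + 16]
4. search.h = 161  [thumb.top = search.bottom + 16]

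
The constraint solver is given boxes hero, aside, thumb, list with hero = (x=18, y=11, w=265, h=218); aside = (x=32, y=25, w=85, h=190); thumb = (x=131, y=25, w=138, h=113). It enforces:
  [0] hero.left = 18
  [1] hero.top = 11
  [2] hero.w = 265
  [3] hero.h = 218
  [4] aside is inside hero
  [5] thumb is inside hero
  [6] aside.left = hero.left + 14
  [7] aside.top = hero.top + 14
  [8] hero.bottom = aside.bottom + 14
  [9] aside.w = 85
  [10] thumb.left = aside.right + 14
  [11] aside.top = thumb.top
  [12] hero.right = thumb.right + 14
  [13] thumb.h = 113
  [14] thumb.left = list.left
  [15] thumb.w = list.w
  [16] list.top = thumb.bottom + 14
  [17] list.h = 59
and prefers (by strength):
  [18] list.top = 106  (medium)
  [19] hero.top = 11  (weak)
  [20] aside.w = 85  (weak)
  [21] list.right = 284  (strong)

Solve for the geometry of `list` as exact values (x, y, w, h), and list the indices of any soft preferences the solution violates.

1. list.x = 131  [thumb.left = list.left]
2. list.w = 138  [thumb.w = list.w]
3. list.y = 152  [list.top = thumb.bottom + 14]
4. list.h = 59  [list.h = 59]

list = (x=131, y=152, w=138, h=59)
violated soft preferences: 18, 21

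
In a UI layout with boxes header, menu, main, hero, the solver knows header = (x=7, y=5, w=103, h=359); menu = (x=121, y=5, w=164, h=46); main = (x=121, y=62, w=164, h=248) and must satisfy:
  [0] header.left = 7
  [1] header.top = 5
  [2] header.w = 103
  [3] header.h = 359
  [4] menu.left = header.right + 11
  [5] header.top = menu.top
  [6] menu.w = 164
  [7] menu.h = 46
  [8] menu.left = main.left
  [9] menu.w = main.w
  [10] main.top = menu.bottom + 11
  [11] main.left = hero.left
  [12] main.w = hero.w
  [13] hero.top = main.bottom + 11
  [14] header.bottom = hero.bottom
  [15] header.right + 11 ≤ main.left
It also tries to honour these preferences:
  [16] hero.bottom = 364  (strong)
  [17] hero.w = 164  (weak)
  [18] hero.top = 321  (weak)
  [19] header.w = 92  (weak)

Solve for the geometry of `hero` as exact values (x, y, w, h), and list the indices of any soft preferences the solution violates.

1. hero.x = 121  [main.left = hero.left]
2. hero.w = 164  [main.w = hero.w]
3. hero.y = 321  [hero.top = main.bottom + 11]
4. hero.h = 43  [header.bottom = hero.bottom]

hero = (x=121, y=321, w=164, h=43)
violated soft preferences: 19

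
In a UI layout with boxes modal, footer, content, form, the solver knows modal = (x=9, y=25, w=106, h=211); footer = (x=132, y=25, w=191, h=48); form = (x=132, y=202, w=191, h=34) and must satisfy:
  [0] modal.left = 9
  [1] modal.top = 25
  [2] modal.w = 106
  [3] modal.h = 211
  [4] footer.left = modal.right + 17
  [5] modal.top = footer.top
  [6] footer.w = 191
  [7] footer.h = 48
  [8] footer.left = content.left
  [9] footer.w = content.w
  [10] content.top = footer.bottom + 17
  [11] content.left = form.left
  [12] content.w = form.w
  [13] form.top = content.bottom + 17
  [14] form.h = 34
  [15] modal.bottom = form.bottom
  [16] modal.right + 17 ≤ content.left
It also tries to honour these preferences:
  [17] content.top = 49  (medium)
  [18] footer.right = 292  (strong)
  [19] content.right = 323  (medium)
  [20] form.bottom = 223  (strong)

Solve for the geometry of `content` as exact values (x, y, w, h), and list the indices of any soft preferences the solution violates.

1. content.x = 132  [footer.left = content.left]
2. content.w = 191  [footer.w = content.w]
3. content.y = 90  [content.top = footer.bottom + 17]
4. content.h = 95  [form.top = content.bottom + 17]

content = (x=132, y=90, w=191, h=95)
violated soft preferences: 17, 18, 20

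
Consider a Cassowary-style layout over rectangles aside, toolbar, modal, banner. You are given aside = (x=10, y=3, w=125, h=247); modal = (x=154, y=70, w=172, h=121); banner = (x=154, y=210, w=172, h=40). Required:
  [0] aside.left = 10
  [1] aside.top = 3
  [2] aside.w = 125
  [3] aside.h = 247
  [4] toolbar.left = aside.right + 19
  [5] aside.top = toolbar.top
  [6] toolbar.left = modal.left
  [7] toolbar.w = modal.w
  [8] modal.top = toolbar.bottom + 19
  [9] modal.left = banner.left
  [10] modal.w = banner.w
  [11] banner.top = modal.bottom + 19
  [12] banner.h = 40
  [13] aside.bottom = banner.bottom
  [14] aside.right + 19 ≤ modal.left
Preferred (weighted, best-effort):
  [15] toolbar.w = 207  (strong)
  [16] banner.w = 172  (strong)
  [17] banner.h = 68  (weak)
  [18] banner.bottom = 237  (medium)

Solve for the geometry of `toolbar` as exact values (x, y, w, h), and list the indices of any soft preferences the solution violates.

toolbar = (x=154, y=3, w=172, h=48)
violated soft preferences: 15, 17, 18

1. toolbar.x = 154  [toolbar.left = aside.right + 19]
2. toolbar.y = 3  [aside.top = toolbar.top]
3. toolbar.w = 172  [toolbar.w = modal.w]
4. toolbar.h = 48  [modal.top = toolbar.bottom + 19]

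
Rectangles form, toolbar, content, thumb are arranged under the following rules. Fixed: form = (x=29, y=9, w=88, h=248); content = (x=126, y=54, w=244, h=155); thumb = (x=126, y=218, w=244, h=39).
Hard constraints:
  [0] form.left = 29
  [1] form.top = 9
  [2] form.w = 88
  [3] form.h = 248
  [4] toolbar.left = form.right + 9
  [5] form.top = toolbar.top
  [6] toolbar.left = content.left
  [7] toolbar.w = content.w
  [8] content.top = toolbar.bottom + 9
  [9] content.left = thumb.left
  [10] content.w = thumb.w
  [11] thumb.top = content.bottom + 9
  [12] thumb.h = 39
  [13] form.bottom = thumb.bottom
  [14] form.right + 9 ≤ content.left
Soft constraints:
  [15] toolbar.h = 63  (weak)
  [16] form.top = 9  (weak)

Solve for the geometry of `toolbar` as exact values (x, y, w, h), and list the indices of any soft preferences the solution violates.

1. toolbar.x = 126  [toolbar.left = form.right + 9]
2. toolbar.y = 9  [form.top = toolbar.top]
3. toolbar.w = 244  [toolbar.w = content.w]
4. toolbar.h = 36  [content.top = toolbar.bottom + 9]

toolbar = (x=126, y=9, w=244, h=36)
violated soft preferences: 15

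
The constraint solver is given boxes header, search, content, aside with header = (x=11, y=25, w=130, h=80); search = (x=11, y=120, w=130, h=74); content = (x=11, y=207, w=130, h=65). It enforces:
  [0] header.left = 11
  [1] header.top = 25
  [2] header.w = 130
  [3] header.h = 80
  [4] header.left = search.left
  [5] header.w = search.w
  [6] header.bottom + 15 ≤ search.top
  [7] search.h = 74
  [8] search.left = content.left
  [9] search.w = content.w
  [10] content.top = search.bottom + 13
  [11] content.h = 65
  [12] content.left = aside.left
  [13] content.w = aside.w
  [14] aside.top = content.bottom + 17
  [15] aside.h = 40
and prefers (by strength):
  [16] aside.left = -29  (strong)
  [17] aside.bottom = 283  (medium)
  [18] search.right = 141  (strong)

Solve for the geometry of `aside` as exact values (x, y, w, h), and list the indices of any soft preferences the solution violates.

aside = (x=11, y=289, w=130, h=40)
violated soft preferences: 16, 17

1. aside.x = 11  [content.left = aside.left]
2. aside.w = 130  [content.w = aside.w]
3. aside.y = 289  [aside.top = content.bottom + 17]
4. aside.h = 40  [aside.h = 40]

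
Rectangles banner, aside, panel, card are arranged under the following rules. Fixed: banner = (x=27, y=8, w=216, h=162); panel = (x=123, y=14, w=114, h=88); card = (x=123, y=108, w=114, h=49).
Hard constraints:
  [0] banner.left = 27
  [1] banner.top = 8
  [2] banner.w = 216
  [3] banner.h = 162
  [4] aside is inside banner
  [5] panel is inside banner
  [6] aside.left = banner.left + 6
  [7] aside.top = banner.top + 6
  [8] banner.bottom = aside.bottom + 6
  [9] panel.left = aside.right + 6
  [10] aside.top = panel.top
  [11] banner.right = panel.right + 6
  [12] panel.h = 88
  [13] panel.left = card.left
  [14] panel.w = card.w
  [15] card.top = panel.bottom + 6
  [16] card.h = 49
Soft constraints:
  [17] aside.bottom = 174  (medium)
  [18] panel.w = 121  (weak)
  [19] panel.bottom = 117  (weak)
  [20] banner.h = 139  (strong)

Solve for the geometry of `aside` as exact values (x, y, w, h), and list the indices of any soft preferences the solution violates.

1. aside.x = 33  [aside.left = banner.left + 6]
2. aside.y = 14  [aside.top = banner.top + 6]
3. aside.h = 150  [banner.bottom = aside.bottom + 6]
4. aside.w = 84  [panel.left = aside.right + 6]

aside = (x=33, y=14, w=84, h=150)
violated soft preferences: 17, 18, 19, 20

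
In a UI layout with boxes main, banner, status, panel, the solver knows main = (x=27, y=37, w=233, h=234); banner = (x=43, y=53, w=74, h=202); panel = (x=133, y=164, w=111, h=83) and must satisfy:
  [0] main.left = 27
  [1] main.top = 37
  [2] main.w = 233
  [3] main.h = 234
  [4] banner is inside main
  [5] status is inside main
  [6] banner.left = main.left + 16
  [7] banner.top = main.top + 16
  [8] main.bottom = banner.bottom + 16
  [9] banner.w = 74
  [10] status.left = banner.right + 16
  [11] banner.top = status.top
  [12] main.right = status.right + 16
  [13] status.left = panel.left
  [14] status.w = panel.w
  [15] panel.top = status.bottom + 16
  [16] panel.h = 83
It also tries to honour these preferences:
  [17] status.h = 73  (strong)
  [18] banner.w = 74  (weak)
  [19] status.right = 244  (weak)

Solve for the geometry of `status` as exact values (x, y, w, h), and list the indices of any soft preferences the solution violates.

1. status.x = 133  [status.left = banner.right + 16]
2. status.y = 53  [banner.top = status.top]
3. status.w = 111  [main.right = status.right + 16]
4. status.h = 95  [panel.top = status.bottom + 16]

status = (x=133, y=53, w=111, h=95)
violated soft preferences: 17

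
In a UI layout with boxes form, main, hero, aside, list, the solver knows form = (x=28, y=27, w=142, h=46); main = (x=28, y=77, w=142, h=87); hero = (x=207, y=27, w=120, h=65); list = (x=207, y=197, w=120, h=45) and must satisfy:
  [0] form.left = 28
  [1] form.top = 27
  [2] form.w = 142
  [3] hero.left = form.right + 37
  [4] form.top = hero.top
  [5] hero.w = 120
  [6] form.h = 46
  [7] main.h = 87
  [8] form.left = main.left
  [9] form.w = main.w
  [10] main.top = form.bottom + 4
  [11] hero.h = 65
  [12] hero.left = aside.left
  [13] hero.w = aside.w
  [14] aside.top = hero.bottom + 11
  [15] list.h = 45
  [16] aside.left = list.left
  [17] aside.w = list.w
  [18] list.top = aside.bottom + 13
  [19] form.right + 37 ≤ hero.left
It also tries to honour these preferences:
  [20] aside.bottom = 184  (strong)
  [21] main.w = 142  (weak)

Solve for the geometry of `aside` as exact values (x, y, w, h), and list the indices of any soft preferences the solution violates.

1. aside.x = 207  [hero.left = aside.left]
2. aside.w = 120  [hero.w = aside.w]
3. aside.y = 103  [aside.top = hero.bottom + 11]
4. aside.h = 81  [list.top = aside.bottom + 13]

aside = (x=207, y=103, w=120, h=81)
violated soft preferences: none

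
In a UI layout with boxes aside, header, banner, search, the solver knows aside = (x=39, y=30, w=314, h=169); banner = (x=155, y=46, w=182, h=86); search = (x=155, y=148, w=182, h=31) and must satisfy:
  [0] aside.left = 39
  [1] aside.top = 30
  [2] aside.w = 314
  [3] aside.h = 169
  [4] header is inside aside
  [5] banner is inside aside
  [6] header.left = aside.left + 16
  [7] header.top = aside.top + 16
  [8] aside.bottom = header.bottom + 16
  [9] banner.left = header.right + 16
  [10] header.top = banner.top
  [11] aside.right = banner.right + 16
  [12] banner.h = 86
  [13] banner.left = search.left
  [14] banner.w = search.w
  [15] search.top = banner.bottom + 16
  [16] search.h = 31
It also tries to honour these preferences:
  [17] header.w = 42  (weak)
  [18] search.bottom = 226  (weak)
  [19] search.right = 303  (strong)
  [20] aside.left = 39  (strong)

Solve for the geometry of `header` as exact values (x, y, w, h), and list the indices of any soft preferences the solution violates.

header = (x=55, y=46, w=84, h=137)
violated soft preferences: 17, 18, 19

1. header.x = 55  [header.left = aside.left + 16]
2. header.y = 46  [header.top = aside.top + 16]
3. header.h = 137  [aside.bottom = header.bottom + 16]
4. header.w = 84  [banner.left = header.right + 16]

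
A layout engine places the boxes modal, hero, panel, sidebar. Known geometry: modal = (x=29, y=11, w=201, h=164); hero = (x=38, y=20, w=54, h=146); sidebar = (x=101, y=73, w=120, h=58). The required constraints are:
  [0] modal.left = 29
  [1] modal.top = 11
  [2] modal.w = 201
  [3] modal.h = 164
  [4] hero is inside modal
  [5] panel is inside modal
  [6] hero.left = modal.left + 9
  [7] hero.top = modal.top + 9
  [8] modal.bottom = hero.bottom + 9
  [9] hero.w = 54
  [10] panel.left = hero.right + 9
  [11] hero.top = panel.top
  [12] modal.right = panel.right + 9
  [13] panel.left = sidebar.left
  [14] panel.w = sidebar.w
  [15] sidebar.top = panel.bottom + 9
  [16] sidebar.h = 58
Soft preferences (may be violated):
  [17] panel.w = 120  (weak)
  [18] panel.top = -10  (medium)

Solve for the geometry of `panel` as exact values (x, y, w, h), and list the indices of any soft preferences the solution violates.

1. panel.x = 101  [panel.left = hero.right + 9]
2. panel.y = 20  [hero.top = panel.top]
3. panel.w = 120  [modal.right = panel.right + 9]
4. panel.h = 44  [sidebar.top = panel.bottom + 9]

panel = (x=101, y=20, w=120, h=44)
violated soft preferences: 18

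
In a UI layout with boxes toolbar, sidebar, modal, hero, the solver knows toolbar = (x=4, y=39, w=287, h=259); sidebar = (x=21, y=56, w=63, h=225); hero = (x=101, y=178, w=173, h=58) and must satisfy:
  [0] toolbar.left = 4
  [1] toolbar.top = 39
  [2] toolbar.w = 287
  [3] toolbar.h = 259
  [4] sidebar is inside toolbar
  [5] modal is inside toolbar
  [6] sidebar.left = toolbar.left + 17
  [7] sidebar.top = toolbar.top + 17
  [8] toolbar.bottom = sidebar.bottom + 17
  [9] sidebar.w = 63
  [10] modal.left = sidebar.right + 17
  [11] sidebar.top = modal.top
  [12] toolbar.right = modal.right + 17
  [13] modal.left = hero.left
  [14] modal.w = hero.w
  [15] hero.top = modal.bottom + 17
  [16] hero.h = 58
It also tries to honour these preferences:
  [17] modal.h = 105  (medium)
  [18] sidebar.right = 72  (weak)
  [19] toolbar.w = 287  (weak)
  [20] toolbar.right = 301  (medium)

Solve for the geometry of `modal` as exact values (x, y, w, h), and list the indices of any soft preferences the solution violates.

modal = (x=101, y=56, w=173, h=105)
violated soft preferences: 18, 20

1. modal.x = 101  [modal.left = sidebar.right + 17]
2. modal.y = 56  [sidebar.top = modal.top]
3. modal.w = 173  [toolbar.right = modal.right + 17]
4. modal.h = 105  [hero.top = modal.bottom + 17]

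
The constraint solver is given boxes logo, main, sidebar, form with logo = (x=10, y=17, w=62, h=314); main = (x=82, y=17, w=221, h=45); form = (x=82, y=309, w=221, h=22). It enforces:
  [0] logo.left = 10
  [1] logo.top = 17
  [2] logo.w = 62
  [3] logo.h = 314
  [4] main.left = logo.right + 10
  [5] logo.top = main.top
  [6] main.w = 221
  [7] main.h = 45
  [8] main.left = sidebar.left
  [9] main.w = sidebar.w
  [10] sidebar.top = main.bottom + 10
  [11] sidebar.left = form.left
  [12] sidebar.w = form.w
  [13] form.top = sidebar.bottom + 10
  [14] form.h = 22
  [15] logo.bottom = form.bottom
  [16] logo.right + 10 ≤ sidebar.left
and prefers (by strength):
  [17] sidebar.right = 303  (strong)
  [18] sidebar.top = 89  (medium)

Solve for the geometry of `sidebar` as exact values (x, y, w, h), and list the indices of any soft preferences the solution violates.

sidebar = (x=82, y=72, w=221, h=227)
violated soft preferences: 18

1. sidebar.x = 82  [main.left = sidebar.left]
2. sidebar.w = 221  [main.w = sidebar.w]
3. sidebar.y = 72  [sidebar.top = main.bottom + 10]
4. sidebar.h = 227  [form.top = sidebar.bottom + 10]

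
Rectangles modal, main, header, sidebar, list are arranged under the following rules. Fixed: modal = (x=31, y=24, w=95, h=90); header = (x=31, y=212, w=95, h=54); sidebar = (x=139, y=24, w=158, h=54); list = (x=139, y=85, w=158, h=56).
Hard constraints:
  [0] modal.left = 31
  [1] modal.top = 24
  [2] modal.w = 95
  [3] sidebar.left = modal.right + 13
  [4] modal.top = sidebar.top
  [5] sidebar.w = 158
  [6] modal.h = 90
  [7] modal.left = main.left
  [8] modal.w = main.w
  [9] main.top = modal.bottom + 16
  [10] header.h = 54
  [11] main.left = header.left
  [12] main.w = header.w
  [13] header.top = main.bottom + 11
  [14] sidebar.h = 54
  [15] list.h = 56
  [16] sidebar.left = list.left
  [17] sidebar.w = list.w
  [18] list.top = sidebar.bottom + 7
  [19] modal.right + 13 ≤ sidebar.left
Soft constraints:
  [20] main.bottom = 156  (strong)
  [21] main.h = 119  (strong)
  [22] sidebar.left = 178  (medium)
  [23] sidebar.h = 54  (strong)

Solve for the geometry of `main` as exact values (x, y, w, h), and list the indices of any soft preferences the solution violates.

1. main.x = 31  [modal.left = main.left]
2. main.w = 95  [modal.w = main.w]
3. main.y = 130  [main.top = modal.bottom + 16]
4. main.h = 71  [header.top = main.bottom + 11]

main = (x=31, y=130, w=95, h=71)
violated soft preferences: 20, 21, 22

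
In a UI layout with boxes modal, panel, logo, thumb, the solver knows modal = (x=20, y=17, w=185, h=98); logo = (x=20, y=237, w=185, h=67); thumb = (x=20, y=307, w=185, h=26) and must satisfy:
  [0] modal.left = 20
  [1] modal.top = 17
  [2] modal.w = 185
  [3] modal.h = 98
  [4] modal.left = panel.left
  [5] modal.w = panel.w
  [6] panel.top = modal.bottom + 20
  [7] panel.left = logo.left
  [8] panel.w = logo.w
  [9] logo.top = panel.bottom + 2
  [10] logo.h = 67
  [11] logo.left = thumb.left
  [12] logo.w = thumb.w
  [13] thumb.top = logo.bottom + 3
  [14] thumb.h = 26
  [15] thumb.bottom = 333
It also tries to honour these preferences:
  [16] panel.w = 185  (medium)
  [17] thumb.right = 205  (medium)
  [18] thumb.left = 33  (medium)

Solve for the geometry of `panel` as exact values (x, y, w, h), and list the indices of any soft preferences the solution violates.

1. panel.x = 20  [modal.left = panel.left]
2. panel.w = 185  [modal.w = panel.w]
3. panel.y = 135  [panel.top = modal.bottom + 20]
4. panel.h = 100  [logo.top = panel.bottom + 2]

panel = (x=20, y=135, w=185, h=100)
violated soft preferences: 18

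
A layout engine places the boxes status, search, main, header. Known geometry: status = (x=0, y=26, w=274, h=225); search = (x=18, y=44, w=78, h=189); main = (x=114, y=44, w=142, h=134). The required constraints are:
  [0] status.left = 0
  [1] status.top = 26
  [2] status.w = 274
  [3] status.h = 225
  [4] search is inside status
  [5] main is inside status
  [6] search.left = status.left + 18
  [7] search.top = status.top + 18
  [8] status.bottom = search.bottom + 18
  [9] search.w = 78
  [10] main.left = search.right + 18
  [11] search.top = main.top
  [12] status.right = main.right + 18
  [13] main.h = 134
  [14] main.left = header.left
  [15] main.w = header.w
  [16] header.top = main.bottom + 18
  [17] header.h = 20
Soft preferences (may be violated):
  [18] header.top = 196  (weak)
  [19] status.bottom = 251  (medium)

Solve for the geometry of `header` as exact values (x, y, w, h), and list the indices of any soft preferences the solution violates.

header = (x=114, y=196, w=142, h=20)
violated soft preferences: none

1. header.x = 114  [main.left = header.left]
2. header.w = 142  [main.w = header.w]
3. header.y = 196  [header.top = main.bottom + 18]
4. header.h = 20  [header.h = 20]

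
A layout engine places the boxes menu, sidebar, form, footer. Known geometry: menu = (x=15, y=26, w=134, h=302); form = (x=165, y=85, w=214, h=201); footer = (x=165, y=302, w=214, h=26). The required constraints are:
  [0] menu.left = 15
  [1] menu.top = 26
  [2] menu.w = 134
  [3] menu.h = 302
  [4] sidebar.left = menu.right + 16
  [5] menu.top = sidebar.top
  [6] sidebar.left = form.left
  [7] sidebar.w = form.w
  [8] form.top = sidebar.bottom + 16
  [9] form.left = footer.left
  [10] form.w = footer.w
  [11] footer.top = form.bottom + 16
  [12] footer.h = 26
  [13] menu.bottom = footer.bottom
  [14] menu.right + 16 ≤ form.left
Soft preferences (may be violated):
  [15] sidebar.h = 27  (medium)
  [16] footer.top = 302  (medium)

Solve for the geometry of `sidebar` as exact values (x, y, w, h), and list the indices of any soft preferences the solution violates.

1. sidebar.x = 165  [sidebar.left = menu.right + 16]
2. sidebar.y = 26  [menu.top = sidebar.top]
3. sidebar.w = 214  [sidebar.w = form.w]
4. sidebar.h = 43  [form.top = sidebar.bottom + 16]

sidebar = (x=165, y=26, w=214, h=43)
violated soft preferences: 15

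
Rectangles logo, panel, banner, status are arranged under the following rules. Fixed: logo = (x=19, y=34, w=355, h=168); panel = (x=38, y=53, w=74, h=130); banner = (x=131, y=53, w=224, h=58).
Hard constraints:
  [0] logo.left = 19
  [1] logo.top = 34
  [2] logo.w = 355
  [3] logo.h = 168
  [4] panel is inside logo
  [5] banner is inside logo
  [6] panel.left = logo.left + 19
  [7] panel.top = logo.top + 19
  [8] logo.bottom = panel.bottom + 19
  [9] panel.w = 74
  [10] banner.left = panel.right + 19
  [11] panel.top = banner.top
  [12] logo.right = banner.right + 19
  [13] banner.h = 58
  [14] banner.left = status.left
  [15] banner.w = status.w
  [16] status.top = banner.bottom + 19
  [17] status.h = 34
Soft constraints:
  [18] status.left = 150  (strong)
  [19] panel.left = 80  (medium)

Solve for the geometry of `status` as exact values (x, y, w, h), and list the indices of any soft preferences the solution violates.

1. status.x = 131  [banner.left = status.left]
2. status.w = 224  [banner.w = status.w]
3. status.y = 130  [status.top = banner.bottom + 19]
4. status.h = 34  [status.h = 34]

status = (x=131, y=130, w=224, h=34)
violated soft preferences: 18, 19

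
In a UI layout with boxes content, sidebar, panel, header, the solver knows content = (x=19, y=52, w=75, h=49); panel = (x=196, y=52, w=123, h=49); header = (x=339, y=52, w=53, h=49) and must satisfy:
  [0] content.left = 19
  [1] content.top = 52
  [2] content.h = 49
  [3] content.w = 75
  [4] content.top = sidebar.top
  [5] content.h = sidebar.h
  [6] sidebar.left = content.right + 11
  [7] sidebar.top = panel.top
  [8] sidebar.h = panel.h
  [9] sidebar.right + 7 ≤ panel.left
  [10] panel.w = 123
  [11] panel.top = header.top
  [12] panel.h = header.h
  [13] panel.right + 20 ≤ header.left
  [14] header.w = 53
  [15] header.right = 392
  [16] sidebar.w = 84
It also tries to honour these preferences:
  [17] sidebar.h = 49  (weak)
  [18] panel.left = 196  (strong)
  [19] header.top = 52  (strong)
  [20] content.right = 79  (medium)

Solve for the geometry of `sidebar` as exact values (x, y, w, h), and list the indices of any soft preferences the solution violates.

1. sidebar.y = 52  [content.top = sidebar.top]
2. sidebar.h = 49  [content.h = sidebar.h]
3. sidebar.x = 105  [sidebar.left = content.right + 11]
4. sidebar.w = 84  [sidebar.w = 84]

sidebar = (x=105, y=52, w=84, h=49)
violated soft preferences: 20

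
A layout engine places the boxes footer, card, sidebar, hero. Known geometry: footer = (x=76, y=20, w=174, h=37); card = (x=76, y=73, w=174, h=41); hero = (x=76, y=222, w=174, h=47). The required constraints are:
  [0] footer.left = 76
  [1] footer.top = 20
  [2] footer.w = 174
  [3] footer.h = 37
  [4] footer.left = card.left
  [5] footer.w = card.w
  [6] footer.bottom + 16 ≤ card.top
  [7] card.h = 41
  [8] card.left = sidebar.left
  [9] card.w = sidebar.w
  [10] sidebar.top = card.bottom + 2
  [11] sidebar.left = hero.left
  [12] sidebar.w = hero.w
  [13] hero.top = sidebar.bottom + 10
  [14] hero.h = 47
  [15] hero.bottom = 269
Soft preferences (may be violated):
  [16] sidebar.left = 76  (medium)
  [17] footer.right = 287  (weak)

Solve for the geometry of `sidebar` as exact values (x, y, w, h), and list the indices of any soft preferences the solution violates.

sidebar = (x=76, y=116, w=174, h=96)
violated soft preferences: 17

1. sidebar.x = 76  [card.left = sidebar.left]
2. sidebar.w = 174  [card.w = sidebar.w]
3. sidebar.y = 116  [sidebar.top = card.bottom + 2]
4. sidebar.h = 96  [hero.top = sidebar.bottom + 10]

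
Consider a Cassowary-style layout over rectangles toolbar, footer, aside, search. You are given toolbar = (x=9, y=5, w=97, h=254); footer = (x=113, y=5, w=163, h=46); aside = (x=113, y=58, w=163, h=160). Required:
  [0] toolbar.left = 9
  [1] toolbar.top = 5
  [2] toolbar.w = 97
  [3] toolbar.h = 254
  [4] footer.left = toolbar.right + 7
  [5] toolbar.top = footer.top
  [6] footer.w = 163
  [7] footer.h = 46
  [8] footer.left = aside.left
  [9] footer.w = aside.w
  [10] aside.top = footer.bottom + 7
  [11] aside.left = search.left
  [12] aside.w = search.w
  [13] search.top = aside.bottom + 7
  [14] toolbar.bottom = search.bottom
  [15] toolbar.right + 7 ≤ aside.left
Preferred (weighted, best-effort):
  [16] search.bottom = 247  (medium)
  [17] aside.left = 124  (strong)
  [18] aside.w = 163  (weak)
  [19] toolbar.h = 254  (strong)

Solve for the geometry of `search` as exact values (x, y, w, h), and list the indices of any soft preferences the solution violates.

1. search.x = 113  [aside.left = search.left]
2. search.w = 163  [aside.w = search.w]
3. search.y = 225  [search.top = aside.bottom + 7]
4. search.h = 34  [toolbar.bottom = search.bottom]

search = (x=113, y=225, w=163, h=34)
violated soft preferences: 16, 17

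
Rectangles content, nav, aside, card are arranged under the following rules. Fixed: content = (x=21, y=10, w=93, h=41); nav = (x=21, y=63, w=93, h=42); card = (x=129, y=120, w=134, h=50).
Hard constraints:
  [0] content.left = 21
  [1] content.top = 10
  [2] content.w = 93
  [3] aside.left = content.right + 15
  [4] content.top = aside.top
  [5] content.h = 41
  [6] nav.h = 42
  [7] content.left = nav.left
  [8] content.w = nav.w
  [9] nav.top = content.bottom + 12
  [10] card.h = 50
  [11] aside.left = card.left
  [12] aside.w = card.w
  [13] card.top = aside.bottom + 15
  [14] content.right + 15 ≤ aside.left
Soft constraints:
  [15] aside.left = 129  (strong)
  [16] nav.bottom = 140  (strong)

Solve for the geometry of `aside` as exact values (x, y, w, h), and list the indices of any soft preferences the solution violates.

aside = (x=129, y=10, w=134, h=95)
violated soft preferences: 16

1. aside.x = 129  [aside.left = content.right + 15]
2. aside.y = 10  [content.top = aside.top]
3. aside.w = 134  [aside.w = card.w]
4. aside.h = 95  [card.top = aside.bottom + 15]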